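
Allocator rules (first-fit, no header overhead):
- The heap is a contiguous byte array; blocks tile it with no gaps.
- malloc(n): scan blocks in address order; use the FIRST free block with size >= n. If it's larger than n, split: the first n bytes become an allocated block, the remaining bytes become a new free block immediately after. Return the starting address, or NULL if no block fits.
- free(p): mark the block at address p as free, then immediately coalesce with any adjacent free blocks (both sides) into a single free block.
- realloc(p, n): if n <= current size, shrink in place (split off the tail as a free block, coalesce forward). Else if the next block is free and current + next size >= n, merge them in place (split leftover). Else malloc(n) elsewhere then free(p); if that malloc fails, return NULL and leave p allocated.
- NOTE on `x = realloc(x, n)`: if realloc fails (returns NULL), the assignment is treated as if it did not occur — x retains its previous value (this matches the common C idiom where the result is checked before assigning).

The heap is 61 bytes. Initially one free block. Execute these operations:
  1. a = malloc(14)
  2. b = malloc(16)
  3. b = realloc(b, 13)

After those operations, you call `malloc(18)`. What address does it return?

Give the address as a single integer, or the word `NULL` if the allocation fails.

Answer: 27

Derivation:
Op 1: a = malloc(14) -> a = 0; heap: [0-13 ALLOC][14-60 FREE]
Op 2: b = malloc(16) -> b = 14; heap: [0-13 ALLOC][14-29 ALLOC][30-60 FREE]
Op 3: b = realloc(b, 13) -> b = 14; heap: [0-13 ALLOC][14-26 ALLOC][27-60 FREE]
malloc(18): first-fit scan over [0-13 ALLOC][14-26 ALLOC][27-60 FREE] -> 27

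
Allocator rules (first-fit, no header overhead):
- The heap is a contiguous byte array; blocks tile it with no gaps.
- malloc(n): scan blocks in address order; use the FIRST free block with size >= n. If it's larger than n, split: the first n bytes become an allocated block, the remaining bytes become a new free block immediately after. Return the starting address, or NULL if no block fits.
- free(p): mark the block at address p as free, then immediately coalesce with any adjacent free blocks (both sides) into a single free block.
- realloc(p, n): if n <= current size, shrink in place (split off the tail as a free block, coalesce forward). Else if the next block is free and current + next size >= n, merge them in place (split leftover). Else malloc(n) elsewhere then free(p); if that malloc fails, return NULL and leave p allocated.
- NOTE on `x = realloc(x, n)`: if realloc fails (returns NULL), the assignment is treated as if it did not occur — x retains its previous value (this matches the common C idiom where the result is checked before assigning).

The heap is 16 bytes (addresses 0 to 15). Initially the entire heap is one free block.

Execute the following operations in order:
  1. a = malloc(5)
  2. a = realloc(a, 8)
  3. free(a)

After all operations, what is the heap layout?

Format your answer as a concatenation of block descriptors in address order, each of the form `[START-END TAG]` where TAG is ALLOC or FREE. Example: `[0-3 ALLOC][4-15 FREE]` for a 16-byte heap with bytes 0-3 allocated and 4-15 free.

Op 1: a = malloc(5) -> a = 0; heap: [0-4 ALLOC][5-15 FREE]
Op 2: a = realloc(a, 8) -> a = 0; heap: [0-7 ALLOC][8-15 FREE]
Op 3: free(a) -> (freed a); heap: [0-15 FREE]

Answer: [0-15 FREE]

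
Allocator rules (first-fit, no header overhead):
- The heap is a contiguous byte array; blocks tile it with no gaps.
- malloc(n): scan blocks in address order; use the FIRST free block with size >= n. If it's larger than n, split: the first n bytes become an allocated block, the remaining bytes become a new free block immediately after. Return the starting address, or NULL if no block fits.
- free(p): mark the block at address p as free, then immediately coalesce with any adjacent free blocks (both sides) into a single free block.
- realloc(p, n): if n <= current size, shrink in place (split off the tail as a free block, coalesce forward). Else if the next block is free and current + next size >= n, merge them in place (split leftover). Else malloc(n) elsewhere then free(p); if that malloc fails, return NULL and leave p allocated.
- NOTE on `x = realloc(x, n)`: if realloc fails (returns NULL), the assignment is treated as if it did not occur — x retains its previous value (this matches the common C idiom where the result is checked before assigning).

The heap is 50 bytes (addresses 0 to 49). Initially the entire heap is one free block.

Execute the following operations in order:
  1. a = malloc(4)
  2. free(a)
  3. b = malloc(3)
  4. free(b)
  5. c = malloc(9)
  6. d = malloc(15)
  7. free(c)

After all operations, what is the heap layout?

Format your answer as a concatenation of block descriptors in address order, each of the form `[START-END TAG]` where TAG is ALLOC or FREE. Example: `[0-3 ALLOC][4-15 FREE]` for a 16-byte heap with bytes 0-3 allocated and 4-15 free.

Answer: [0-8 FREE][9-23 ALLOC][24-49 FREE]

Derivation:
Op 1: a = malloc(4) -> a = 0; heap: [0-3 ALLOC][4-49 FREE]
Op 2: free(a) -> (freed a); heap: [0-49 FREE]
Op 3: b = malloc(3) -> b = 0; heap: [0-2 ALLOC][3-49 FREE]
Op 4: free(b) -> (freed b); heap: [0-49 FREE]
Op 5: c = malloc(9) -> c = 0; heap: [0-8 ALLOC][9-49 FREE]
Op 6: d = malloc(15) -> d = 9; heap: [0-8 ALLOC][9-23 ALLOC][24-49 FREE]
Op 7: free(c) -> (freed c); heap: [0-8 FREE][9-23 ALLOC][24-49 FREE]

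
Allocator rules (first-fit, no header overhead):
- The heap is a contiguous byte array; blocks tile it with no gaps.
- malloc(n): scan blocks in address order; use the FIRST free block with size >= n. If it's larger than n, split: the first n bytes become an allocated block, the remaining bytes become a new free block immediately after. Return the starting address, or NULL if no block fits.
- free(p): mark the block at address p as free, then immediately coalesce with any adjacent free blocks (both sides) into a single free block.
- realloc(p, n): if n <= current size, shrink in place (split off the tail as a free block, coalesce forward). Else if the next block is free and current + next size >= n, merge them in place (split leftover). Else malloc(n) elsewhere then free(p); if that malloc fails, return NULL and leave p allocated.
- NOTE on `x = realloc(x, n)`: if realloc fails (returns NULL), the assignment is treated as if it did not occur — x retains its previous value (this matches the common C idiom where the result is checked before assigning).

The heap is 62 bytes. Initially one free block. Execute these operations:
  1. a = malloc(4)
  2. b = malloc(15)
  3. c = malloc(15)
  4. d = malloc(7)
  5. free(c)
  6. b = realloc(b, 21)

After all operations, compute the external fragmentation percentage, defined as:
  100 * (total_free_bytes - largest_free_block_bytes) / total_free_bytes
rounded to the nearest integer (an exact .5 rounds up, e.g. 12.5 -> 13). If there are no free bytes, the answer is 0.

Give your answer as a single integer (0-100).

Op 1: a = malloc(4) -> a = 0; heap: [0-3 ALLOC][4-61 FREE]
Op 2: b = malloc(15) -> b = 4; heap: [0-3 ALLOC][4-18 ALLOC][19-61 FREE]
Op 3: c = malloc(15) -> c = 19; heap: [0-3 ALLOC][4-18 ALLOC][19-33 ALLOC][34-61 FREE]
Op 4: d = malloc(7) -> d = 34; heap: [0-3 ALLOC][4-18 ALLOC][19-33 ALLOC][34-40 ALLOC][41-61 FREE]
Op 5: free(c) -> (freed c); heap: [0-3 ALLOC][4-18 ALLOC][19-33 FREE][34-40 ALLOC][41-61 FREE]
Op 6: b = realloc(b, 21) -> b = 4; heap: [0-3 ALLOC][4-24 ALLOC][25-33 FREE][34-40 ALLOC][41-61 FREE]
Free blocks: [9 21] total_free=30 largest=21 -> 100*(30-21)/30 = 900/30 = 30

Answer: 30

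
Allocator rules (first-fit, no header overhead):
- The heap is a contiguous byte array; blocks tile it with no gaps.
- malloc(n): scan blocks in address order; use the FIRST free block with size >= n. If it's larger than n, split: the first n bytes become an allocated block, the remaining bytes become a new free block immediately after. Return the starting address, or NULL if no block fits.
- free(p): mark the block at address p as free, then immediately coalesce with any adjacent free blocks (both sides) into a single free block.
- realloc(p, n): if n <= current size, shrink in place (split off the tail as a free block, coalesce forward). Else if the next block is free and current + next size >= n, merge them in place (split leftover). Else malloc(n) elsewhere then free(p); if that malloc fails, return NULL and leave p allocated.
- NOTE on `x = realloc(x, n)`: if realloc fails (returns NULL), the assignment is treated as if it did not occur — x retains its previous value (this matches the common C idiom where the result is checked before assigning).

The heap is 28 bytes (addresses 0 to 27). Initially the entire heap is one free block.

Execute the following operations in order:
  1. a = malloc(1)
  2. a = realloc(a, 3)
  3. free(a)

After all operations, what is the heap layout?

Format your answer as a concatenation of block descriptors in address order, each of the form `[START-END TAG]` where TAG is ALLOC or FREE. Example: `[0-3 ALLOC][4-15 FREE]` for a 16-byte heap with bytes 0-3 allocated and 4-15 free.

Answer: [0-27 FREE]

Derivation:
Op 1: a = malloc(1) -> a = 0; heap: [0-0 ALLOC][1-27 FREE]
Op 2: a = realloc(a, 3) -> a = 0; heap: [0-2 ALLOC][3-27 FREE]
Op 3: free(a) -> (freed a); heap: [0-27 FREE]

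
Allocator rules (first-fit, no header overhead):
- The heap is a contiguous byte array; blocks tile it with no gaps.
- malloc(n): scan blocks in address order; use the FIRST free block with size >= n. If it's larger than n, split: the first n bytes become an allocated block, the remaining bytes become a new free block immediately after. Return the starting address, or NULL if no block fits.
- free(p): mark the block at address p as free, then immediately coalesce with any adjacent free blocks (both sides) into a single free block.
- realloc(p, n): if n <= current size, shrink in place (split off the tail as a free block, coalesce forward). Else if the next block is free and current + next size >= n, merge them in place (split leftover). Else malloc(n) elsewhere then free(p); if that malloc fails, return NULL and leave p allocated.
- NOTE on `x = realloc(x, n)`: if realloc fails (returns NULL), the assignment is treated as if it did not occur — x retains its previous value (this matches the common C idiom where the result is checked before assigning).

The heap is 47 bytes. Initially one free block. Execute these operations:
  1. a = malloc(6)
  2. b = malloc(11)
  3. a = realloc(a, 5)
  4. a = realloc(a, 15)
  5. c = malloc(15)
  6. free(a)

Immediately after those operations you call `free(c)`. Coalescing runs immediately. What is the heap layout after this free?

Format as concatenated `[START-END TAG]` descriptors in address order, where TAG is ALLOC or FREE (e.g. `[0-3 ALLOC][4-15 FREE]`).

Answer: [0-5 FREE][6-16 ALLOC][17-46 FREE]

Derivation:
Op 1: a = malloc(6) -> a = 0; heap: [0-5 ALLOC][6-46 FREE]
Op 2: b = malloc(11) -> b = 6; heap: [0-5 ALLOC][6-16 ALLOC][17-46 FREE]
Op 3: a = realloc(a, 5) -> a = 0; heap: [0-4 ALLOC][5-5 FREE][6-16 ALLOC][17-46 FREE]
Op 4: a = realloc(a, 15) -> a = 17; heap: [0-5 FREE][6-16 ALLOC][17-31 ALLOC][32-46 FREE]
Op 5: c = malloc(15) -> c = 32; heap: [0-5 FREE][6-16 ALLOC][17-31 ALLOC][32-46 ALLOC]
Op 6: free(a) -> (freed a); heap: [0-5 FREE][6-16 ALLOC][17-31 FREE][32-46 ALLOC]
free(c): c = 32 -> block [32-46 ALLOC]; mark free, coalesce with adjacent free neighbors -> [0-5 FREE][6-16 ALLOC][17-46 FREE]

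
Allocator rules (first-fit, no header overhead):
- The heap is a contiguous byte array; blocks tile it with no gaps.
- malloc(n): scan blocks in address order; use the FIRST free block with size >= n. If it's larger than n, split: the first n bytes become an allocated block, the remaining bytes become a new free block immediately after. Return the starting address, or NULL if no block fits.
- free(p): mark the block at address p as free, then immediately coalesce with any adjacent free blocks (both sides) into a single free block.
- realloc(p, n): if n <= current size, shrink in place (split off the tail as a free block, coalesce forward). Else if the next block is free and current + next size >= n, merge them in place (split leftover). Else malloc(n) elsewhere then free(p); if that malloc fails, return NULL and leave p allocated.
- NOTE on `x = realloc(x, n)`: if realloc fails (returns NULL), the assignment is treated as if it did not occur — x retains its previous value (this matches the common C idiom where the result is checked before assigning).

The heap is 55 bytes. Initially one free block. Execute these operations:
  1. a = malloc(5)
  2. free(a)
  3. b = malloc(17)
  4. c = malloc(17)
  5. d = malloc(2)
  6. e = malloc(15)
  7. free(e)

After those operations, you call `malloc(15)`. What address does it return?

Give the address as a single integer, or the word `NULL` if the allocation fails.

Op 1: a = malloc(5) -> a = 0; heap: [0-4 ALLOC][5-54 FREE]
Op 2: free(a) -> (freed a); heap: [0-54 FREE]
Op 3: b = malloc(17) -> b = 0; heap: [0-16 ALLOC][17-54 FREE]
Op 4: c = malloc(17) -> c = 17; heap: [0-16 ALLOC][17-33 ALLOC][34-54 FREE]
Op 5: d = malloc(2) -> d = 34; heap: [0-16 ALLOC][17-33 ALLOC][34-35 ALLOC][36-54 FREE]
Op 6: e = malloc(15) -> e = 36; heap: [0-16 ALLOC][17-33 ALLOC][34-35 ALLOC][36-50 ALLOC][51-54 FREE]
Op 7: free(e) -> (freed e); heap: [0-16 ALLOC][17-33 ALLOC][34-35 ALLOC][36-54 FREE]
malloc(15): first-fit scan over [0-16 ALLOC][17-33 ALLOC][34-35 ALLOC][36-54 FREE] -> 36

Answer: 36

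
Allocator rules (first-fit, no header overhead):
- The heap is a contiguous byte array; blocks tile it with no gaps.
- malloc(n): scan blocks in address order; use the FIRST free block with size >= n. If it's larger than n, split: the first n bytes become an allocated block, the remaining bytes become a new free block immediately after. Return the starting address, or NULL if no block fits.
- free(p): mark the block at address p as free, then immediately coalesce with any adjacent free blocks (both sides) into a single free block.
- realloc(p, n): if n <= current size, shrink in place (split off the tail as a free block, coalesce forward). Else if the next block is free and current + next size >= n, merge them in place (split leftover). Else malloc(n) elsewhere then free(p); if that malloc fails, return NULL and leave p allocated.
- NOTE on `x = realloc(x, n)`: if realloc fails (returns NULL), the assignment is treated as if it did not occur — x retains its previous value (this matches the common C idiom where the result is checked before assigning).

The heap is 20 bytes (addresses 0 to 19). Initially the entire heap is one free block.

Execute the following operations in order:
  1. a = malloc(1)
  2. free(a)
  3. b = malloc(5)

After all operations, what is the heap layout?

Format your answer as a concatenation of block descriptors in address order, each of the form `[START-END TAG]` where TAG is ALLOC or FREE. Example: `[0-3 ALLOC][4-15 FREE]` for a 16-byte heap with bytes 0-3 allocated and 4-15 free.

Op 1: a = malloc(1) -> a = 0; heap: [0-0 ALLOC][1-19 FREE]
Op 2: free(a) -> (freed a); heap: [0-19 FREE]
Op 3: b = malloc(5) -> b = 0; heap: [0-4 ALLOC][5-19 FREE]

Answer: [0-4 ALLOC][5-19 FREE]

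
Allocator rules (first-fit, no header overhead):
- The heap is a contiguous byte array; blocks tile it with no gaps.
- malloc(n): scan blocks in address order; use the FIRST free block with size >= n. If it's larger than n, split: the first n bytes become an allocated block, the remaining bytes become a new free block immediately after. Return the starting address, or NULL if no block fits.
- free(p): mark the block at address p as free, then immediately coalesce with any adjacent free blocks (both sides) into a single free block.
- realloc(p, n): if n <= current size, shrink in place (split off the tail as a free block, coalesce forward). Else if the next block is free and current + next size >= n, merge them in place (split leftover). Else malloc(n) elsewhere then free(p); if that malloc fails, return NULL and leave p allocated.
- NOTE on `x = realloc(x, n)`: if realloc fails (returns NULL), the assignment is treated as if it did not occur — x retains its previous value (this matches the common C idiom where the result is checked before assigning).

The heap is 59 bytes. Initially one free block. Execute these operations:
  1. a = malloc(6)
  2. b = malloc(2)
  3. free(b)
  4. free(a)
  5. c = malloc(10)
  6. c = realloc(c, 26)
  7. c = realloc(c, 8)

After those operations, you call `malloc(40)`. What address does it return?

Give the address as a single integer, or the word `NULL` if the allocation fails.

Answer: 8

Derivation:
Op 1: a = malloc(6) -> a = 0; heap: [0-5 ALLOC][6-58 FREE]
Op 2: b = malloc(2) -> b = 6; heap: [0-5 ALLOC][6-7 ALLOC][8-58 FREE]
Op 3: free(b) -> (freed b); heap: [0-5 ALLOC][6-58 FREE]
Op 4: free(a) -> (freed a); heap: [0-58 FREE]
Op 5: c = malloc(10) -> c = 0; heap: [0-9 ALLOC][10-58 FREE]
Op 6: c = realloc(c, 26) -> c = 0; heap: [0-25 ALLOC][26-58 FREE]
Op 7: c = realloc(c, 8) -> c = 0; heap: [0-7 ALLOC][8-58 FREE]
malloc(40): first-fit scan over [0-7 ALLOC][8-58 FREE] -> 8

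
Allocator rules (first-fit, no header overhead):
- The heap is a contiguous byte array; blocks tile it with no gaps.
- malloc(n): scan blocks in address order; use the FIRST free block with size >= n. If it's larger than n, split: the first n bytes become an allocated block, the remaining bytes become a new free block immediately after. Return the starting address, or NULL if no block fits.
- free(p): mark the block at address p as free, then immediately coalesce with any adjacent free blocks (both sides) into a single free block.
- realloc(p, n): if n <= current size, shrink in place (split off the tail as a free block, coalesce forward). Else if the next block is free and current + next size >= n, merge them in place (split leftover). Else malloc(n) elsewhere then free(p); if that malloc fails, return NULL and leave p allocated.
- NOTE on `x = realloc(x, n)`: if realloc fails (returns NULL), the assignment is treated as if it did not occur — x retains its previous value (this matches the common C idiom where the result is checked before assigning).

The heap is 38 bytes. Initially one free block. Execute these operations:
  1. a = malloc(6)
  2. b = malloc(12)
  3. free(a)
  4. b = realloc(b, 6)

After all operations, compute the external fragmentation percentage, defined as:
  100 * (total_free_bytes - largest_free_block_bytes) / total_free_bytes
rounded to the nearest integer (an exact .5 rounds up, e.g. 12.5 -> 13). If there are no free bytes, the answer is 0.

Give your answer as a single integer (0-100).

Answer: 19

Derivation:
Op 1: a = malloc(6) -> a = 0; heap: [0-5 ALLOC][6-37 FREE]
Op 2: b = malloc(12) -> b = 6; heap: [0-5 ALLOC][6-17 ALLOC][18-37 FREE]
Op 3: free(a) -> (freed a); heap: [0-5 FREE][6-17 ALLOC][18-37 FREE]
Op 4: b = realloc(b, 6) -> b = 6; heap: [0-5 FREE][6-11 ALLOC][12-37 FREE]
Free blocks: [6 26] total_free=32 largest=26 -> 100*(32-26)/32 = 600/32 = 18.75 -> rounds to 19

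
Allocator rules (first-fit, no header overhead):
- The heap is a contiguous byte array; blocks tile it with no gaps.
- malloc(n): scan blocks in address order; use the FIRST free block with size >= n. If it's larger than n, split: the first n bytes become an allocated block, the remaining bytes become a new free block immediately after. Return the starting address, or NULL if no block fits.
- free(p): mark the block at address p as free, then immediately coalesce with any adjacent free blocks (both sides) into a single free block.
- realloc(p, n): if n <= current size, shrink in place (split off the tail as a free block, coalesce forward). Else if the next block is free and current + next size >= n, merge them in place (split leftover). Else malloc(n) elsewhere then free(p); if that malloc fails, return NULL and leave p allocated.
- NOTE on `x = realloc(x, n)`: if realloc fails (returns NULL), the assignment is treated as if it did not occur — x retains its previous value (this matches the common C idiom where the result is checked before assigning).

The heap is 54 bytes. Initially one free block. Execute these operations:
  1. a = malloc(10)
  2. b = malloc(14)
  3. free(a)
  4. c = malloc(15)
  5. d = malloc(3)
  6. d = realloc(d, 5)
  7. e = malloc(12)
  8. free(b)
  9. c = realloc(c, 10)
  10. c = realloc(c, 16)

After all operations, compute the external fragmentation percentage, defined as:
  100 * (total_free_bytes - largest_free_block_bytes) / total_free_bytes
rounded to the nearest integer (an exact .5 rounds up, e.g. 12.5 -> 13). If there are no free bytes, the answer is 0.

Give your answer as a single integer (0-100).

Answer: 14

Derivation:
Op 1: a = malloc(10) -> a = 0; heap: [0-9 ALLOC][10-53 FREE]
Op 2: b = malloc(14) -> b = 10; heap: [0-9 ALLOC][10-23 ALLOC][24-53 FREE]
Op 3: free(a) -> (freed a); heap: [0-9 FREE][10-23 ALLOC][24-53 FREE]
Op 4: c = malloc(15) -> c = 24; heap: [0-9 FREE][10-23 ALLOC][24-38 ALLOC][39-53 FREE]
Op 5: d = malloc(3) -> d = 0; heap: [0-2 ALLOC][3-9 FREE][10-23 ALLOC][24-38 ALLOC][39-53 FREE]
Op 6: d = realloc(d, 5) -> d = 0; heap: [0-4 ALLOC][5-9 FREE][10-23 ALLOC][24-38 ALLOC][39-53 FREE]
Op 7: e = malloc(12) -> e = 39; heap: [0-4 ALLOC][5-9 FREE][10-23 ALLOC][24-38 ALLOC][39-50 ALLOC][51-53 FREE]
Op 8: free(b) -> (freed b); heap: [0-4 ALLOC][5-23 FREE][24-38 ALLOC][39-50 ALLOC][51-53 FREE]
Op 9: c = realloc(c, 10) -> c = 24; heap: [0-4 ALLOC][5-23 FREE][24-33 ALLOC][34-38 FREE][39-50 ALLOC][51-53 FREE]
Op 10: c = realloc(c, 16) -> c = 5; heap: [0-4 ALLOC][5-20 ALLOC][21-38 FREE][39-50 ALLOC][51-53 FREE]
Free blocks: [18 3] total_free=21 largest=18 -> 100*(21-18)/21 = 300/21 ≈ 14.286 -> rounds to 14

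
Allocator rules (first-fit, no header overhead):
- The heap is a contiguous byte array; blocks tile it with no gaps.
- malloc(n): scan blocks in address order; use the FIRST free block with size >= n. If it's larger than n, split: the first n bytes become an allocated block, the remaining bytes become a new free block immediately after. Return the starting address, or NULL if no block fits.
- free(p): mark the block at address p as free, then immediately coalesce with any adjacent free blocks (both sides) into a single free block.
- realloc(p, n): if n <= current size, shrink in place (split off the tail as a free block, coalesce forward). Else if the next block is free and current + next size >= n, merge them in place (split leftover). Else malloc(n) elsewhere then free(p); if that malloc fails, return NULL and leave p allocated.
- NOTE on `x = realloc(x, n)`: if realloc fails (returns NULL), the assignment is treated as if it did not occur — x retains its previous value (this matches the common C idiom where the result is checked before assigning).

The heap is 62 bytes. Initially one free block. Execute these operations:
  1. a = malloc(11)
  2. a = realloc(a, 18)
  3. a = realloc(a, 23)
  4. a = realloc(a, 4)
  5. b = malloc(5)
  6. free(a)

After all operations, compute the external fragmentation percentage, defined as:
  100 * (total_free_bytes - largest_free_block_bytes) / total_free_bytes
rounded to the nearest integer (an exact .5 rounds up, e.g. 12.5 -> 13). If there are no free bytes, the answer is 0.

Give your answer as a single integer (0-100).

Answer: 7

Derivation:
Op 1: a = malloc(11) -> a = 0; heap: [0-10 ALLOC][11-61 FREE]
Op 2: a = realloc(a, 18) -> a = 0; heap: [0-17 ALLOC][18-61 FREE]
Op 3: a = realloc(a, 23) -> a = 0; heap: [0-22 ALLOC][23-61 FREE]
Op 4: a = realloc(a, 4) -> a = 0; heap: [0-3 ALLOC][4-61 FREE]
Op 5: b = malloc(5) -> b = 4; heap: [0-3 ALLOC][4-8 ALLOC][9-61 FREE]
Op 6: free(a) -> (freed a); heap: [0-3 FREE][4-8 ALLOC][9-61 FREE]
Free blocks: [4 53] total_free=57 largest=53 -> 100*(57-53)/57 = 400/57 ≈ 7.018 -> rounds to 7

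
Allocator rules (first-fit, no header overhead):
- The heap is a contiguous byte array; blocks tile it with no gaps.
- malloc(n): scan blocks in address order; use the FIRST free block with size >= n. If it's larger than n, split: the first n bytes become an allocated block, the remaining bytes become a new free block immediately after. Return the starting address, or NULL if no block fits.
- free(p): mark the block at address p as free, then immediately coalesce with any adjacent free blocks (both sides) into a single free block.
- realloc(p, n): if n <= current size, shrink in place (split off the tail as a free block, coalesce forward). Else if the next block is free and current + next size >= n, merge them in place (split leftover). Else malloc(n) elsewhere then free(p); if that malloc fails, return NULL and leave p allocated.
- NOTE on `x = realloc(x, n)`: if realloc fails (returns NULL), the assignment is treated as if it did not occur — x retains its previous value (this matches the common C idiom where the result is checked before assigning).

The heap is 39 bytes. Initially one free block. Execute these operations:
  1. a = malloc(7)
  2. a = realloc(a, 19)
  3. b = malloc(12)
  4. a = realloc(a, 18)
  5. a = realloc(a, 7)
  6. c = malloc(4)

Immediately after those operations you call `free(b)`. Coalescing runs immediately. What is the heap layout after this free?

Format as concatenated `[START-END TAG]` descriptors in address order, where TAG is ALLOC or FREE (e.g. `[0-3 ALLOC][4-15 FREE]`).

Answer: [0-6 ALLOC][7-10 ALLOC][11-38 FREE]

Derivation:
Op 1: a = malloc(7) -> a = 0; heap: [0-6 ALLOC][7-38 FREE]
Op 2: a = realloc(a, 19) -> a = 0; heap: [0-18 ALLOC][19-38 FREE]
Op 3: b = malloc(12) -> b = 19; heap: [0-18 ALLOC][19-30 ALLOC][31-38 FREE]
Op 4: a = realloc(a, 18) -> a = 0; heap: [0-17 ALLOC][18-18 FREE][19-30 ALLOC][31-38 FREE]
Op 5: a = realloc(a, 7) -> a = 0; heap: [0-6 ALLOC][7-18 FREE][19-30 ALLOC][31-38 FREE]
Op 6: c = malloc(4) -> c = 7; heap: [0-6 ALLOC][7-10 ALLOC][11-18 FREE][19-30 ALLOC][31-38 FREE]
free(b): b = 19 -> block [19-30 ALLOC]; mark free, coalesce with adjacent free neighbors -> [0-6 ALLOC][7-10 ALLOC][11-38 FREE]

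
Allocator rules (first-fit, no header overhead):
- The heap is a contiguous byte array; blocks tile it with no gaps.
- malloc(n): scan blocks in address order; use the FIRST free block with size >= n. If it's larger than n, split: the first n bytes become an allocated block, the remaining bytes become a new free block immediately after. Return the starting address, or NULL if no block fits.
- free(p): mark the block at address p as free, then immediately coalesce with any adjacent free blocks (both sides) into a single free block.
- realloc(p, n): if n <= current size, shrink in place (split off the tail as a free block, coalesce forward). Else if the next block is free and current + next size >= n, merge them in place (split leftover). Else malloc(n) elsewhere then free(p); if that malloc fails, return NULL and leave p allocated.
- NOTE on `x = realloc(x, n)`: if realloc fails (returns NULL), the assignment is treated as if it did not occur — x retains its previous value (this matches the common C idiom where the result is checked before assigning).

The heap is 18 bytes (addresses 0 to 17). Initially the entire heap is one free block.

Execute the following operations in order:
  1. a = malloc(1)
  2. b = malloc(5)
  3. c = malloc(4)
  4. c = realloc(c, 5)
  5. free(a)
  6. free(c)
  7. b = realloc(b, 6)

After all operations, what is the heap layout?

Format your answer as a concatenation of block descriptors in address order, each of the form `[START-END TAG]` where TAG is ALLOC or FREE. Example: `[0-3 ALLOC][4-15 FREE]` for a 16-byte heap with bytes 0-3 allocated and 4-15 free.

Answer: [0-0 FREE][1-6 ALLOC][7-17 FREE]

Derivation:
Op 1: a = malloc(1) -> a = 0; heap: [0-0 ALLOC][1-17 FREE]
Op 2: b = malloc(5) -> b = 1; heap: [0-0 ALLOC][1-5 ALLOC][6-17 FREE]
Op 3: c = malloc(4) -> c = 6; heap: [0-0 ALLOC][1-5 ALLOC][6-9 ALLOC][10-17 FREE]
Op 4: c = realloc(c, 5) -> c = 6; heap: [0-0 ALLOC][1-5 ALLOC][6-10 ALLOC][11-17 FREE]
Op 5: free(a) -> (freed a); heap: [0-0 FREE][1-5 ALLOC][6-10 ALLOC][11-17 FREE]
Op 6: free(c) -> (freed c); heap: [0-0 FREE][1-5 ALLOC][6-17 FREE]
Op 7: b = realloc(b, 6) -> b = 1; heap: [0-0 FREE][1-6 ALLOC][7-17 FREE]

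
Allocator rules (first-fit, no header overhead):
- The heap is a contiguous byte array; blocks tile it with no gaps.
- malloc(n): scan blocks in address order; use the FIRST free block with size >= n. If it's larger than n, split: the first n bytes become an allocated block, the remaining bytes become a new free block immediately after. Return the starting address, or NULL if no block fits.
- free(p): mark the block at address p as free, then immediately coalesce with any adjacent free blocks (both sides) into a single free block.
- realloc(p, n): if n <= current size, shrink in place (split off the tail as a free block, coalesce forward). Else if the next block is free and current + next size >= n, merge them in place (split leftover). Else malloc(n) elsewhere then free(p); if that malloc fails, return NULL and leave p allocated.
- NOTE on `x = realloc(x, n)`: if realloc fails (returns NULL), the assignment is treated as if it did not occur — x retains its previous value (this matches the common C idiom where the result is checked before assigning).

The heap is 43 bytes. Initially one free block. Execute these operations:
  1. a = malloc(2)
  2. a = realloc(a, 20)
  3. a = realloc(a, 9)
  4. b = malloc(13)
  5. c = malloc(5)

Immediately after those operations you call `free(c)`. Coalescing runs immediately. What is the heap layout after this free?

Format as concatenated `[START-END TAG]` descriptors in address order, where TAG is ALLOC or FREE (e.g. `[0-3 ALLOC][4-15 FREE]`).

Answer: [0-8 ALLOC][9-21 ALLOC][22-42 FREE]

Derivation:
Op 1: a = malloc(2) -> a = 0; heap: [0-1 ALLOC][2-42 FREE]
Op 2: a = realloc(a, 20) -> a = 0; heap: [0-19 ALLOC][20-42 FREE]
Op 3: a = realloc(a, 9) -> a = 0; heap: [0-8 ALLOC][9-42 FREE]
Op 4: b = malloc(13) -> b = 9; heap: [0-8 ALLOC][9-21 ALLOC][22-42 FREE]
Op 5: c = malloc(5) -> c = 22; heap: [0-8 ALLOC][9-21 ALLOC][22-26 ALLOC][27-42 FREE]
free(c): c = 22 -> block [22-26 ALLOC]; mark free, coalesce with adjacent free neighbors -> [0-8 ALLOC][9-21 ALLOC][22-42 FREE]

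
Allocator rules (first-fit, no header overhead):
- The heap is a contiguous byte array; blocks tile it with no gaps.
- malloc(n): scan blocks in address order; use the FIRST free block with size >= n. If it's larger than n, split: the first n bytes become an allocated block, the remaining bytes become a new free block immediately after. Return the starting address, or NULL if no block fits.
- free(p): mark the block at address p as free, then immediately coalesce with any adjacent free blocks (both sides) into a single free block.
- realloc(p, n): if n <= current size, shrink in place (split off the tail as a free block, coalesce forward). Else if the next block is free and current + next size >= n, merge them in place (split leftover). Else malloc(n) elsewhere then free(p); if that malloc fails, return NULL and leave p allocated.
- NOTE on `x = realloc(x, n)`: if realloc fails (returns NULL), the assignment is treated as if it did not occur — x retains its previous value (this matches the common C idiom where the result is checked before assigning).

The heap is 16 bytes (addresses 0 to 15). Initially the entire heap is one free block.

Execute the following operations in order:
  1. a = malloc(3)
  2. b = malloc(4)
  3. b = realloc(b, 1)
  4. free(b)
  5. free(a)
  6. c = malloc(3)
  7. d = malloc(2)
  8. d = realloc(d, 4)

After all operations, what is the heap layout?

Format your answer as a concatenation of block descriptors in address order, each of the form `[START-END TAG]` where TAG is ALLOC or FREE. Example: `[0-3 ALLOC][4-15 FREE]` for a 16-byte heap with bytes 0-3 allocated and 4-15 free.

Op 1: a = malloc(3) -> a = 0; heap: [0-2 ALLOC][3-15 FREE]
Op 2: b = malloc(4) -> b = 3; heap: [0-2 ALLOC][3-6 ALLOC][7-15 FREE]
Op 3: b = realloc(b, 1) -> b = 3; heap: [0-2 ALLOC][3-3 ALLOC][4-15 FREE]
Op 4: free(b) -> (freed b); heap: [0-2 ALLOC][3-15 FREE]
Op 5: free(a) -> (freed a); heap: [0-15 FREE]
Op 6: c = malloc(3) -> c = 0; heap: [0-2 ALLOC][3-15 FREE]
Op 7: d = malloc(2) -> d = 3; heap: [0-2 ALLOC][3-4 ALLOC][5-15 FREE]
Op 8: d = realloc(d, 4) -> d = 3; heap: [0-2 ALLOC][3-6 ALLOC][7-15 FREE]

Answer: [0-2 ALLOC][3-6 ALLOC][7-15 FREE]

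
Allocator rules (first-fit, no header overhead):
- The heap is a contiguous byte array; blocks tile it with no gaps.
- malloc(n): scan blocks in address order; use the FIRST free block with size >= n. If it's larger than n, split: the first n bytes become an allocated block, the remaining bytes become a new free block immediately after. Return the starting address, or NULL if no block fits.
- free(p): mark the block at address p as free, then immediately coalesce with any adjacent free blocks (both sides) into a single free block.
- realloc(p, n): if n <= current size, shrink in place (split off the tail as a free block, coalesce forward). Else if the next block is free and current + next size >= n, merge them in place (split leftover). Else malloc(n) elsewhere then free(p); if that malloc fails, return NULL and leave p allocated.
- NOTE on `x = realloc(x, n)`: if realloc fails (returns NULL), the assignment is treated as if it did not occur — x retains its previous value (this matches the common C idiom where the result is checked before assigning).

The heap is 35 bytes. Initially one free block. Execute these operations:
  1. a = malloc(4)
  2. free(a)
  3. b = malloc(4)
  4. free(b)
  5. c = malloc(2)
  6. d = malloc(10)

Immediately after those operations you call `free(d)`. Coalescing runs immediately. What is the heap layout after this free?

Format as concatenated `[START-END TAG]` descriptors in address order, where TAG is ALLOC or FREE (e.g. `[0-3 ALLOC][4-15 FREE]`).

Op 1: a = malloc(4) -> a = 0; heap: [0-3 ALLOC][4-34 FREE]
Op 2: free(a) -> (freed a); heap: [0-34 FREE]
Op 3: b = malloc(4) -> b = 0; heap: [0-3 ALLOC][4-34 FREE]
Op 4: free(b) -> (freed b); heap: [0-34 FREE]
Op 5: c = malloc(2) -> c = 0; heap: [0-1 ALLOC][2-34 FREE]
Op 6: d = malloc(10) -> d = 2; heap: [0-1 ALLOC][2-11 ALLOC][12-34 FREE]
free(d): d = 2 -> block [2-11 ALLOC]; mark free, coalesce with adjacent free neighbors -> [0-1 ALLOC][2-34 FREE]

Answer: [0-1 ALLOC][2-34 FREE]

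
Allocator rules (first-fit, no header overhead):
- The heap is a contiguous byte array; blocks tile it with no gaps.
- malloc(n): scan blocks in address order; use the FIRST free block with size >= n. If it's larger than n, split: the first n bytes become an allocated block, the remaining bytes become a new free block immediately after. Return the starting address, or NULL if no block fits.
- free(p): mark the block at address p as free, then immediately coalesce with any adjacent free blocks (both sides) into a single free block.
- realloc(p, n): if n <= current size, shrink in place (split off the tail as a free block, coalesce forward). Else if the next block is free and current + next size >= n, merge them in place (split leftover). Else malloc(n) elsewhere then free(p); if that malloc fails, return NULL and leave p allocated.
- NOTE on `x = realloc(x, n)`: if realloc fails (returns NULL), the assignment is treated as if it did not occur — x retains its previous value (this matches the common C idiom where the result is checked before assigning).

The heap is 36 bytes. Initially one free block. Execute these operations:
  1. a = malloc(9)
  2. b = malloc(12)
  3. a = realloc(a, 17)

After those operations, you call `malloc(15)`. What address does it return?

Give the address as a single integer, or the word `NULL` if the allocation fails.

Op 1: a = malloc(9) -> a = 0; heap: [0-8 ALLOC][9-35 FREE]
Op 2: b = malloc(12) -> b = 9; heap: [0-8 ALLOC][9-20 ALLOC][21-35 FREE]
Op 3: a = realloc(a, 17) -> NULL (a unchanged); heap: [0-8 ALLOC][9-20 ALLOC][21-35 FREE]
malloc(15): first-fit scan over [0-8 ALLOC][9-20 ALLOC][21-35 FREE] -> 21

Answer: 21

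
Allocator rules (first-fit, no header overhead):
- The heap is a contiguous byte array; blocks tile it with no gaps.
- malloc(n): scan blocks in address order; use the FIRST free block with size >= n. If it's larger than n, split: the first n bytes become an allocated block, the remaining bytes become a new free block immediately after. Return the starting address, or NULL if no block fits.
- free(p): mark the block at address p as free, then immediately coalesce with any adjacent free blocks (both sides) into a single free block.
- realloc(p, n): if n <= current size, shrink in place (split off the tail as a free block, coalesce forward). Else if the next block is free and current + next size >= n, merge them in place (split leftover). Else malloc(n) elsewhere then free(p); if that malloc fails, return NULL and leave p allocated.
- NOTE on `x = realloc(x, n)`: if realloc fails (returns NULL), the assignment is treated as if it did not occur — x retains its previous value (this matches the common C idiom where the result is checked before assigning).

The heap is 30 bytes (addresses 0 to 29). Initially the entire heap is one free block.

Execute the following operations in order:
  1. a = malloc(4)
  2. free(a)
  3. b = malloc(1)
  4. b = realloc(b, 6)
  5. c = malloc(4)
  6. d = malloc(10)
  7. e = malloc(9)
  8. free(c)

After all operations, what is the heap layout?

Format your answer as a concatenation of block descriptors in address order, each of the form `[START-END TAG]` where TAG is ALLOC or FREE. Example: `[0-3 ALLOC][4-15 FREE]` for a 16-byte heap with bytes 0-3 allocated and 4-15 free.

Op 1: a = malloc(4) -> a = 0; heap: [0-3 ALLOC][4-29 FREE]
Op 2: free(a) -> (freed a); heap: [0-29 FREE]
Op 3: b = malloc(1) -> b = 0; heap: [0-0 ALLOC][1-29 FREE]
Op 4: b = realloc(b, 6) -> b = 0; heap: [0-5 ALLOC][6-29 FREE]
Op 5: c = malloc(4) -> c = 6; heap: [0-5 ALLOC][6-9 ALLOC][10-29 FREE]
Op 6: d = malloc(10) -> d = 10; heap: [0-5 ALLOC][6-9 ALLOC][10-19 ALLOC][20-29 FREE]
Op 7: e = malloc(9) -> e = 20; heap: [0-5 ALLOC][6-9 ALLOC][10-19 ALLOC][20-28 ALLOC][29-29 FREE]
Op 8: free(c) -> (freed c); heap: [0-5 ALLOC][6-9 FREE][10-19 ALLOC][20-28 ALLOC][29-29 FREE]

Answer: [0-5 ALLOC][6-9 FREE][10-19 ALLOC][20-28 ALLOC][29-29 FREE]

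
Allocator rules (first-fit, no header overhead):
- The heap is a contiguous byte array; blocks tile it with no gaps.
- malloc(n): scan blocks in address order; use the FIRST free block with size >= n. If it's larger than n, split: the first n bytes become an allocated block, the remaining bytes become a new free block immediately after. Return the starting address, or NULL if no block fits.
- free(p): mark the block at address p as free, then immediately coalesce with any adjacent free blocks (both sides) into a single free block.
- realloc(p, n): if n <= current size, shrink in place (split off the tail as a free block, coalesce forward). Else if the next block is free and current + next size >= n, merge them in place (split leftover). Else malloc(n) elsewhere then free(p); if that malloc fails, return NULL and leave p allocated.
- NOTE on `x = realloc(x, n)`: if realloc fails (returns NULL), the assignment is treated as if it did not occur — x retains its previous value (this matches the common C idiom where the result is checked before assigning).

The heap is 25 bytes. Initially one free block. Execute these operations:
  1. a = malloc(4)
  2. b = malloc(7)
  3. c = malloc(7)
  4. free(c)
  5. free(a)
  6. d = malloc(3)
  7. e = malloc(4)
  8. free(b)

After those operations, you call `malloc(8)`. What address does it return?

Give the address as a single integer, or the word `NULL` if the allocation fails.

Op 1: a = malloc(4) -> a = 0; heap: [0-3 ALLOC][4-24 FREE]
Op 2: b = malloc(7) -> b = 4; heap: [0-3 ALLOC][4-10 ALLOC][11-24 FREE]
Op 3: c = malloc(7) -> c = 11; heap: [0-3 ALLOC][4-10 ALLOC][11-17 ALLOC][18-24 FREE]
Op 4: free(c) -> (freed c); heap: [0-3 ALLOC][4-10 ALLOC][11-24 FREE]
Op 5: free(a) -> (freed a); heap: [0-3 FREE][4-10 ALLOC][11-24 FREE]
Op 6: d = malloc(3) -> d = 0; heap: [0-2 ALLOC][3-3 FREE][4-10 ALLOC][11-24 FREE]
Op 7: e = malloc(4) -> e = 11; heap: [0-2 ALLOC][3-3 FREE][4-10 ALLOC][11-14 ALLOC][15-24 FREE]
Op 8: free(b) -> (freed b); heap: [0-2 ALLOC][3-10 FREE][11-14 ALLOC][15-24 FREE]
malloc(8): first-fit scan over [0-2 ALLOC][3-10 FREE][11-14 ALLOC][15-24 FREE] -> 3

Answer: 3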